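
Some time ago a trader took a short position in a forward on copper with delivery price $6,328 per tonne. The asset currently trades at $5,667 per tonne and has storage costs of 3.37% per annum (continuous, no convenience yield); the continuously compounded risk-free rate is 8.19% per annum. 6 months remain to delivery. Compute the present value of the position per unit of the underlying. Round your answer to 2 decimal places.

$310.80 per tonne

Current fair forward for the remaining 6 months: F = S·e^((r + u)·T), (r + u) = 0.0819 + 0.0337 = 0.1156
F = 5667 · e^(0.1156 × 6/12) = 5667 × 1.05950307 = 6004.2039
Value of long forward = (F − K)·e^(−rT) = (6004.2039 − 6328) · e^(−0.0819·6/12)
= -323.7961 × 0.95987712 = -310.80
Short position value = −(long value) = $310.80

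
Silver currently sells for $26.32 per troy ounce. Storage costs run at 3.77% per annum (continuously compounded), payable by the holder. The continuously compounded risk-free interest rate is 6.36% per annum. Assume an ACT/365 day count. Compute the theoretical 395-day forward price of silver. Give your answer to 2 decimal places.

$29.37 per troy ounce

Net carry = r + u − y = 0.0636 + 0.0377 − 0.0000 = 0.1013
F = S·e^((r+u−y)T) = 26.32 · e^(0.1013 × 395/365) = 26.32 · e^0.109626
= 26.32 × 1.115861 = $29.37 per troy ounce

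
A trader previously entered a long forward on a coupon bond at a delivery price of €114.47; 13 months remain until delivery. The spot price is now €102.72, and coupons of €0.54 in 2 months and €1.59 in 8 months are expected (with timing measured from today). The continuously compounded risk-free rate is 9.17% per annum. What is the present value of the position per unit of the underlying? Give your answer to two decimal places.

PV(remaining coupons) I = 0.54·e^(−0.0917·2/12) + 1.59·e^(−0.0917·8/12) = 2.0275
Current forward F = (S − I)·e^(rT) = (102.72 − 2.0275)·e^(0.0917·13/12) = 100.6925 × 1.104444 = 111.2092
Value (long) = (F − K)·e^(−rT) = (111.2092 − 114.47) × 0.905433 = -2.9524
Value = -€2.95

-€2.95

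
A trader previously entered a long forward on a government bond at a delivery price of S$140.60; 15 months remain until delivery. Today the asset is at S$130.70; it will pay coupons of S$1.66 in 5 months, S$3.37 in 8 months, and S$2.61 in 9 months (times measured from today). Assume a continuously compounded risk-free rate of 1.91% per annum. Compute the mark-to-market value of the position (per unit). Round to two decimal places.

PV(remaining coupons) I = 1.66·e^(−0.0191·5/12) + 3.37·e^(−0.0191·8/12) + 2.61·e^(−0.0191·9/12) = 7.5471
Current forward F = (S − I)·e^(rT) = (130.70 − 7.5471)·e^(0.0191·15/12) = 123.1529 × 1.024162 = 126.1285
Value (long) = (F − K)·e^(−rT) = (126.1285 − 140.60) × 0.976408 = -14.1301
Value = -S$14.13

-S$14.13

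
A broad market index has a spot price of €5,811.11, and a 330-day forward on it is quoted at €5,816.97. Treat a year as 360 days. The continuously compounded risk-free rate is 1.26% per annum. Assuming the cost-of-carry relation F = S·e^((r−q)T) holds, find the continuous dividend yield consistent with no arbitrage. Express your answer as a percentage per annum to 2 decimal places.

From F = S·e^((r−q)T): (r − q) = ln(F/S)/T
ln(5816.97/5811.11) = ln(1.001008) = 0.001007
(r − q) = 0.001007 / (330/360) = 0.001099
q = r − ln(F/S)/T = 0.0126 − 0.001099 = 0.011501
q = 1.15%

1.15%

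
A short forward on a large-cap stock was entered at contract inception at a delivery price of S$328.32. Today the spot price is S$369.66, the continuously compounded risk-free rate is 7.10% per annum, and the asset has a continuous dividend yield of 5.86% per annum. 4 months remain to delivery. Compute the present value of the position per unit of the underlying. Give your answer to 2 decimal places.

-S$41.87

Current fair forward for the remaining 4 months: F = S·e^((r − q)·T), (r − q) = 0.0710 − 0.0586 = 0.0124
F = 369.66 · e^(0.0124 × 4/12) = 369.66 × 1.004142 = 371.1911
Value of long forward = (F − K)·e^(−rT) = (371.1911 − 328.32) · e^(−0.0710·4/12)
= 42.8711 × 0.976611 = 41.87
Short position value = −(long value) = -S$41.87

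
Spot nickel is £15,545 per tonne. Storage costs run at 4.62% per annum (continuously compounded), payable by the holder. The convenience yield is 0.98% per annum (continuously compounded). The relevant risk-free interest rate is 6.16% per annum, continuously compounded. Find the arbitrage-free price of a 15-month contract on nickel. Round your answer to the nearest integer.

Net carry = r + u − y = 0.0616 + 0.0462 − 0.0098 = 0.0980
F = S·e^((r+u−y)T) = 15545 · e^(0.0980 × 15/12) = 15545 · e^0.122500
= 15545 × 1.130319 = £17,571 per tonne

£17,571 per tonne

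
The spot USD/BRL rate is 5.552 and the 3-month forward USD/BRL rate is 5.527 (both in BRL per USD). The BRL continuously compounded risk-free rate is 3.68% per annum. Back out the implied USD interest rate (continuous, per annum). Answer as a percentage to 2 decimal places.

5.49%

F = S·e^((r_BRL − r_USD)T) ⇒ r_USD = r_BRL − ln(F/S)/T
ln(5.527/5.552) = -0.004513; /(3/12) = -0.018052
r_USD = 0.0368 + 0.018052 = 0.054852
r_USD = 5.49%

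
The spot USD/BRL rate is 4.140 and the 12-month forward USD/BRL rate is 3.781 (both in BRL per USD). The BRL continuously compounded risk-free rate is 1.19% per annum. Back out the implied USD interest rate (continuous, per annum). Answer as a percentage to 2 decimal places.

10.26%

F = S·e^((r_BRL − r_USD)T) ⇒ r_USD = r_BRL − ln(F/S)/T
ln(3.781/4.140) = -0.090707; /(12/12) = -0.090707
r_USD = 0.0119 + 0.090707 = 0.102607
r_USD = 10.26%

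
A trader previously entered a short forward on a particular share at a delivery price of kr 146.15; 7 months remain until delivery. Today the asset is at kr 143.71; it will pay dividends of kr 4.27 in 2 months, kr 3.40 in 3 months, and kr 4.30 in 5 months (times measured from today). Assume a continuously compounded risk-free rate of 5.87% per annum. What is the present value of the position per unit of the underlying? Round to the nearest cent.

PV(remaining dividends) I = 4.27·e^(−0.0587·2/12) + 3.40·e^(−0.0587·3/12) + 4.30·e^(−0.0587·5/12) = 11.7750
Current forward F = (S − I)·e^(rT) = (143.71 − 11.7750)·e^(0.0587·7/12) = 131.9350 × 1.034835 = 136.5310
Value (long) = (F − K)·e^(−rT) = (136.5310 − 146.15) × 0.966338 = -9.2952
Short position value = −(long value) = kr 9.30

kr 9.30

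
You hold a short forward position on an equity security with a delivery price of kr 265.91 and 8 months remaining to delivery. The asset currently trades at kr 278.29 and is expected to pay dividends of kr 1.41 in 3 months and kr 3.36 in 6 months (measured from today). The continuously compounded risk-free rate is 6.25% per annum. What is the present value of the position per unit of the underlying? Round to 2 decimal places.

PV(remaining dividends) I = 1.41·e^(−0.0625·3/12) + 3.36·e^(−0.0625·6/12) = 4.6448
Current forward F = (S − I)·e^(rT) = (278.29 − 4.6448)·e^(0.0625·8/12) = 273.6452 × 1.042547 = 285.2880
Value (long) = (F − K)·e^(−rT) = (285.2880 − 265.91) × 0.959189 = 18.5872
Short position value = −(long value) = -kr 18.59

-kr 18.59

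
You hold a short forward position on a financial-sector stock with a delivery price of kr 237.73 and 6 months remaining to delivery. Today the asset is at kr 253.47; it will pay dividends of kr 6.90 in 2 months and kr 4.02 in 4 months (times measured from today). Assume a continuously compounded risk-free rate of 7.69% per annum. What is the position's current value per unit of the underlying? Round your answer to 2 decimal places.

PV(remaining dividends) I = 6.90·e^(−0.0769·2/12) + 4.02·e^(−0.0769·4/12) = 10.7304
Current forward F = (S − I)·e^(rT) = (253.47 − 10.7304)·e^(0.0769·6/12) = 242.7396 × 1.039199 = 252.2547
Value (long) = (F − K)·e^(−rT) = (252.2547 − 237.73) × 0.962280 = 13.9768
Short position value = −(long value) = -kr 13.98

-kr 13.98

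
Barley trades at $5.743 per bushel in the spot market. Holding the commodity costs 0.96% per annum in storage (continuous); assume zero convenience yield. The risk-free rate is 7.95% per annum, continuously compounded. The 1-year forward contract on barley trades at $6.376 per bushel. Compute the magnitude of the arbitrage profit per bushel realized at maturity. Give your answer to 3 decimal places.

Fair forward: F* = S·e^(carry·T), with carry = (r + u) = 0.0795 + 0.0096 = 0.0891
F* = 5.743 · e^(0.0891 × 1) = 5.743 · e^0.089100 = 5.743 × 1.093190 = $6.2782
Market $6.376 > fair $6.2782: forward overpriced → cash-and-carry (buy spot, short the forward).
At maturity, profit = |F_mkt − F*| = |6.376 − 6.2782| = $0.098 per bushel

$0.098 per bushel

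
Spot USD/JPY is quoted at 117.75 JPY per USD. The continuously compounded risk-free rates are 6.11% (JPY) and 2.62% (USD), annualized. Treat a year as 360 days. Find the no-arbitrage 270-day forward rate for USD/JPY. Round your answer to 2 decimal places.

F = S·e^((r_JPY − r_USD)T) = 117.75 · e^((0.0611 − 0.0262) × 270/360)
= 117.75 · e^0.026175 = 117.75 × 1.026521
F = 120.87 JPY per USD

120.87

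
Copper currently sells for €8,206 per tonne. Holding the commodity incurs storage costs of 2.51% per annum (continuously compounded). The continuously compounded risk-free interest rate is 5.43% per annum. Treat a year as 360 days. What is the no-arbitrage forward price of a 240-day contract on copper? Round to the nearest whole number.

€8,652 per tonne

Net carry = r + u − y = 0.0543 + 0.0251 − 0.0000 = 0.0794
F = S·e^((r+u−y)T) = 8206 · e^(0.0794 × 240/360) = 8206 · e^0.052933
= 8206 × 1.054359 = €8,652 per tonne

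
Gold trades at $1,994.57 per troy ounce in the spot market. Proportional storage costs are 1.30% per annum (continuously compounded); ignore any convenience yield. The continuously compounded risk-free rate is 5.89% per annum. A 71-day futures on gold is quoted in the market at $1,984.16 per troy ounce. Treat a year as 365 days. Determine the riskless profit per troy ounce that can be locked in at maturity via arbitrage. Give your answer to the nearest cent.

Fair futures: F* = S·e^(carry·T), with carry = (r + u) = 0.0589 + 0.0130 = 0.0719
F* = 1994.57 · e^(0.0719 × 71/365) = 1994.57 · e^0.01398603 = 1994.57 × 1.01408429 = $2022.6621
Market $1984.16 < fair $2022.6621: forward underpriced → reverse cash-and-carry (short spot, go long the forward).
At maturity, profit = |F_mkt − F*| = |1984.16 − 2022.6621| = $38.50 per troy ounce

$38.50 per troy ounce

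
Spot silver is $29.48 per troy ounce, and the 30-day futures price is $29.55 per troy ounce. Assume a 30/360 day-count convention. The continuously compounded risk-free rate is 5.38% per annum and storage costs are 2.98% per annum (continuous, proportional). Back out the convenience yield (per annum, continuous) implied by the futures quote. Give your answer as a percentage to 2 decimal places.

5.51%

F = S·e^((r+u−y)T) ⇒ (r+u−y) = ln(F/S)/T
ln(29.55/29.48) = 0.002372; /T ⇒ 0.028464
y = r + u − ln(F/S)/T = 0.0538 + 0.0298 − 0.028464 = 0.055136
y = 5.51%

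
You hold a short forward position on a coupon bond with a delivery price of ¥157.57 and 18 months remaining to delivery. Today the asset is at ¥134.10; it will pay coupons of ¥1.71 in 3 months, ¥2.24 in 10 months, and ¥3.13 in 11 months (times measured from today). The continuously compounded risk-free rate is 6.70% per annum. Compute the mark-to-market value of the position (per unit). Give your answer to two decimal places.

¥15.15

PV(remaining coupons) I = 1.71·e^(−0.0670·3/12) + 2.24·e^(−0.0670·10/12) + 3.13·e^(−0.0670·11/12) = 6.7435
Current forward F = (S − I)·e^(rT) = (134.10 − 6.7435)·e^(0.0670·18/12) = 127.3565 × 1.105724 = 140.8211
Value (long) = (F − K)·e^(−rT) = (140.8211 − 157.57) × 0.904385 = -15.1475
Short position value = −(long value) = ¥15.15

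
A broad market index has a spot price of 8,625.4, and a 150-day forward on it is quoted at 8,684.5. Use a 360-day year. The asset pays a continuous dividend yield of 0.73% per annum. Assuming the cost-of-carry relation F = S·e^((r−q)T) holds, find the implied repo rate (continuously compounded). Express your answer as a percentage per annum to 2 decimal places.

2.37%

From F = S·e^((r−q)T): (r − q) = ln(F/S)/T
ln(8684.5/8625.4) = ln(1.006852) = 0.006829
(r − q) = 0.006829 / (150/360) = 0.016390
r = ln(F/S)/T + q = 0.016390 + 0.0073 = 0.023690
r = 2.37%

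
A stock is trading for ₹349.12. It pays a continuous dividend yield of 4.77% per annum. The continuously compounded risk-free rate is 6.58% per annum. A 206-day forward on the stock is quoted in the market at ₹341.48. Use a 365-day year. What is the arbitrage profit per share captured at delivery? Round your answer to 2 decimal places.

₹11.22 per share

Fair forward: F* = S·e^(carry·T), with carry = (r − q) = 0.0658 − 0.0477 = 0.0181
F* = 349.12 · e^(0.0181 × 206/365) = 349.12 · e^0.010215 = 349.12 × 1.010267 = ₹352.7044
Market ₹341.48 < fair ₹352.7044: forward underpriced → reverse cash-and-carry (short spot, go long the forward).
At maturity, profit = |F_mkt − F*| = |341.48 − 352.7044| = ₹11.22 per share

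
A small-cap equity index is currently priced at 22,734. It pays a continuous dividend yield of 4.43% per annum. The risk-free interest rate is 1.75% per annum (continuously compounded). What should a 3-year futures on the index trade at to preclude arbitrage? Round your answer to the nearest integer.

20,978

F = S·e^((r − q)T) = 22734 · e^((0.0175 − 0.0443) × 3)
= 22734 · e^-0.080400 = 22734 × 0.922747
F = 20,978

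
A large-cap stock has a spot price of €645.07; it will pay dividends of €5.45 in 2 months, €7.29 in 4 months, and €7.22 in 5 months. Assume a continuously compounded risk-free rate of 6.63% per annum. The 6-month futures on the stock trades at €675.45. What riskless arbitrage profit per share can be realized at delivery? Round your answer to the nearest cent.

PV(dividends) I = 5.45·e^(−0.0663·2/12) + 7.29·e^(−0.0663·4/12) + 7.22·e^(−0.0663·5/12) = 19.5440
Fair futures F* = (S − I)·e^(rT) = (645.07 − 19.5440)·e^0.033150 = 625.5260 × 1.033706 = 646.6100
Market €675.45 > fair 646.6100: forward overpriced → cash-and-carry (borrow at r, buy the stock and collect the dividends, short the forward).
Profit at T = |F_mkt − F*| = |675.45 − 646.6100| = €28.84 per share

€28.84 per share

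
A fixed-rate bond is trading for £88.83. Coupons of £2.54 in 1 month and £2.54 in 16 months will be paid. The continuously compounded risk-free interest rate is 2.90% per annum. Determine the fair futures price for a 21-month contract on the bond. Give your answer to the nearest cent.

PV(coupons) I = 2.54·e^(−0.0290·1/12) + 2.54·e^(−0.0290·16/12)
I = 2.5339 + 2.4437 = 4.9776
F = (S − I)·e^(rT) = (88.83 − 4.9776) · e^(0.0290·21/12)
= 83.8524 · e^0.050750 = 83.8524 × 1.052060 = £88.22

£88.22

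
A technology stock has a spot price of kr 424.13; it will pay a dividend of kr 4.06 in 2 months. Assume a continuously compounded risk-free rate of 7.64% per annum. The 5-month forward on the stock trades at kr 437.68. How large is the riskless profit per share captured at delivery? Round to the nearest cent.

PV(dividends) I = 4.06·e^(−0.0764·2/12) = 4.0086
Fair forward F* = (S − I)·e^(rT) = (424.13 − 4.0086)·e^0.031833 = 420.1214 × 1.032345 = 433.7102
Market kr 437.68 > fair 433.7102: forward overpriced → cash-and-carry (borrow at r, buy the stock and collect the dividends, short the forward).
Profit at T = |F_mkt − F*| = |437.68 − 433.7102| = kr 3.97 per share

kr 3.97 per share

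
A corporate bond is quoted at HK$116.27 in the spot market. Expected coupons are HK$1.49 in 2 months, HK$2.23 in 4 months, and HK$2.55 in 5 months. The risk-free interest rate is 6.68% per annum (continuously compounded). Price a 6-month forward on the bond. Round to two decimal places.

HK$113.88

PV(coupons) I = 1.49·e^(−0.0668·2/12) + 2.23·e^(−0.0668·4/12) + 2.55·e^(−0.0668·5/12)
I = 1.4735 + 2.1809 + 2.4800 = 6.1344
F = (S − I)·e^(rT) = (116.27 − 6.1344) · e^(0.0668·6/12)
= 110.1356 · e^0.033400 = 110.1356 × 1.033964 = HK$113.88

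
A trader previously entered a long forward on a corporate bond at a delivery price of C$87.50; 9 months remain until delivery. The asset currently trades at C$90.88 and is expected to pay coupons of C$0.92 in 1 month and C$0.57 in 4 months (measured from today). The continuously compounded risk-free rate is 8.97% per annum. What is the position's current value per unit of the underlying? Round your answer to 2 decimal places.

C$7.61

PV(remaining coupons) I = 0.92·e^(−0.0897·1/12) + 0.57·e^(−0.0897·4/12) = 1.4664
Current forward F = (S − I)·e^(rT) = (90.88 − 1.4664)·e^(0.0897·9/12) = 89.4136 × 1.069590 = 95.6359
Value (long) = (F − K)·e^(−rT) = (95.6359 − 87.50) × 0.934938 = 7.6066
Value = C$7.61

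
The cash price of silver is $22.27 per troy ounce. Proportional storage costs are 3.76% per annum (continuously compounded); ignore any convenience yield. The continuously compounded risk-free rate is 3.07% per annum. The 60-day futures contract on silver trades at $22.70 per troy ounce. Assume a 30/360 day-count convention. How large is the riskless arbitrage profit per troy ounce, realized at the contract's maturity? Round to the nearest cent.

$0.18 per troy ounce

Fair futures: F* = S·e^(carry·T), with carry = (r + u) = 0.0307 + 0.0376 = 0.0683
F* = 22.27 · e^(0.0683 × 60/360) = 22.27 · e^0.011383 = 22.27 × 1.011448 = $22.5249
Market $22.70 > fair $22.5249: forward overpriced → cash-and-carry (buy spot, short the forward).
At maturity, profit = |F_mkt − F*| = |22.70 − 22.5249| = $0.18 per troy ounce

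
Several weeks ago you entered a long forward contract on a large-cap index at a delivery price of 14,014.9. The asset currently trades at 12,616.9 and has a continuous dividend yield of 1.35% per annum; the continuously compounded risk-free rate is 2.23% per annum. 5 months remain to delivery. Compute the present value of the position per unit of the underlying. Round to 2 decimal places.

Current fair forward for the remaining 5 months: F = S·e^((r − q)·T), (r − q) = 0.0223 − 0.0135 = 0.0088
F = 12616.9 · e^(0.0088 × 5/12) = 12616.9 × 1.00367340 = 12663.2469
Value of long forward = (F − K)·e^(−rT) = (12663.2469 − 14014.9) · e^(−0.0223·5/12)
= -1351.6531 × 0.99075137 = -1339.15

-1339.15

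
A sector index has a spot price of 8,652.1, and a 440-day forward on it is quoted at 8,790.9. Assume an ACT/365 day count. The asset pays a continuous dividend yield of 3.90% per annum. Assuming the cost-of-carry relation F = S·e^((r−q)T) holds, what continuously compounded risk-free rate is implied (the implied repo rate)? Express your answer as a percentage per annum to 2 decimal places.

5.22%

From F = S·e^((r−q)T): (r − q) = ln(F/S)/T
ln(8790.9/8652.1) = ln(1.016042) = 0.015915
(r − q) = 0.015915 / (440/365) = 0.013202
r = ln(F/S)/T + q = 0.013202 + 0.0390 = 0.052202
r = 5.22%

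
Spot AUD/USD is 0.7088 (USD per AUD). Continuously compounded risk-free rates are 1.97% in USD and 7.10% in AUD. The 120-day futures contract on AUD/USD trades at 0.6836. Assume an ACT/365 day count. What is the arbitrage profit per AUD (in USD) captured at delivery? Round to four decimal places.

0.0133 per AUD (in USD)

Fair futures: F* = S·e^(carry·T), with carry = (r_USD − r_AUD) = 0.0197 − 0.0710 = -0.0513
F* = 0.7088 · e^(-0.0513 × 120/365) = 0.7088 · e^-0.016866 = 0.7088 × 0.983275 = 0.6969
Market 0.6836 < fair 0.6969: forward underpriced → reverse cash-and-carry (short spot, go long the forward).
At maturity, profit = |F_mkt − F*| = |0.6836 − 0.6969| = 0.0133 per AUD (in USD)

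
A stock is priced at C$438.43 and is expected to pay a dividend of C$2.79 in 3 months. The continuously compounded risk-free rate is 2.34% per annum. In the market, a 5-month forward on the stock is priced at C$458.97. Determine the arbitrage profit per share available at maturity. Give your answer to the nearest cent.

C$19.05 per share

PV(dividends) I = 2.79·e^(−0.0234·3/12) = 2.7737
Fair forward F* = (S − I)·e^(rT) = (438.43 − 2.7737)·e^0.009750 = 435.6563 × 1.009798 = 439.9249
Market C$458.97 > fair 439.9249: forward overpriced → cash-and-carry (borrow at r, buy the stock and collect the dividends, short the forward).
Profit at T = |F_mkt − F*| = |458.97 − 439.9249| = C$19.05 per share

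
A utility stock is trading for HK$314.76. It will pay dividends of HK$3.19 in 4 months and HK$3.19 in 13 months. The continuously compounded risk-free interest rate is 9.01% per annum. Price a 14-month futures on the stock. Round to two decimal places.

HK$343.00

PV(dividends) I = 3.19·e^(−0.0901·4/12) + 3.19·e^(−0.0901·13/12)
I = 3.0956 + 2.8933 = 5.9889
F = (S − I)·e^(rT) = (314.76 − 5.9889) · e^(0.0901·14/12)
= 308.7711 · e^0.105117 = 308.7711 × 1.110841 = HK$343.00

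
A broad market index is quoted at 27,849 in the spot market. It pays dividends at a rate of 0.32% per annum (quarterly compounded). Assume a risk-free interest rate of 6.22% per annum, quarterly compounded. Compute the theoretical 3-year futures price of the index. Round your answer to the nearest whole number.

F = S · (1+r/4)^(4T) / (1+q/4)^(4T)
= 27849 × 1.203416 / 1.009642 = 27849 × 1.191923
F = 33,194

33,194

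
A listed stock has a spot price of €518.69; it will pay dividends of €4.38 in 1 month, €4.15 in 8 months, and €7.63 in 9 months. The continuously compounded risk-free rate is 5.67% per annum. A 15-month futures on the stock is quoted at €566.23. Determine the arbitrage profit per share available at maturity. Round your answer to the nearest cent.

€26.26 per share

PV(dividends) I = 4.38·e^(−0.0567·1/12) + 4.15·e^(−0.0567·8/12) + 7.63·e^(−0.0567·9/12) = 15.6677
Fair futures F* = (S − I)·e^(rT) = (518.69 − 15.6677)·e^0.070875 = 503.0223 × 1.073447 = 539.9678
Market €566.23 > fair 539.9678: forward overpriced → cash-and-carry (borrow at r, buy the stock and collect the dividends, short the forward).
Profit at T = |F_mkt − F*| = |566.23 − 539.9678| = €26.26 per share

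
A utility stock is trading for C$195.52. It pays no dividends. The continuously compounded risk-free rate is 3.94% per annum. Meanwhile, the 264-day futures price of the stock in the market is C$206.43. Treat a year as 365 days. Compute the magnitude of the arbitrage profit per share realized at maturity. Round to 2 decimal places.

C$5.26 per share

Fair futures: F* = S·e^(carry·T), with carry = r = 0.0394
F* = 195.52 · e^(0.0394 × 264/365) = 195.52 · e^0.028498 = 195.52 × 1.028908 = C$201.1721
Market C$206.43 > fair C$201.1721: forward overpriced → cash-and-carry (buy spot, short the forward).
At maturity, profit = |F_mkt − F*| = |206.43 − 201.1721| = C$5.26 per share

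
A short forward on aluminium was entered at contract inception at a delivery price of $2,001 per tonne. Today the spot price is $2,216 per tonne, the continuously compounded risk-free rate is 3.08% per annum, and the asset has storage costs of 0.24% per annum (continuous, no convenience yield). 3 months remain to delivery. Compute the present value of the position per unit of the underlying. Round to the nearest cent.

Current fair forward for the remaining 3 months: F = S·e^((r + u)·T), (r + u) = 0.0308 + 0.0024 = 0.0332
F = 2216 · e^(0.0332 × 3/12) = 2216 × 1.00833454 = 2234.4693
Value of long forward = (F − K)·e^(−rT) = (2234.4693 − 2001) · e^(−0.0308·3/12)
= 233.4693 × 0.99232957 = 231.68
Short position value = −(long value) = -$231.68

-$231.68 per tonne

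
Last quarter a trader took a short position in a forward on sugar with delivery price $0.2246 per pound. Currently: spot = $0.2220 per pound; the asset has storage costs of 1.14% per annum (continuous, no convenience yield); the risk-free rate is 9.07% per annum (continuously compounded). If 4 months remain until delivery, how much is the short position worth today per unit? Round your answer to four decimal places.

Current fair forward for the remaining 4 months: F = S·e^((r + u)·T), (r + u) = 0.0907 + 0.0114 = 0.1021
F = 0.2220 · e^(0.1021 × 4/12) = 0.2220 × 1.034619 = 0.2297
Value of long forward = (F − K)·e^(−rT) = (0.2297 − 0.2246) · e^(−0.0907·4/12)
= 0.0051 × 0.970219 = 0.0049
Short position value = −(long value) = -$0.0049

-$0.0049 per pound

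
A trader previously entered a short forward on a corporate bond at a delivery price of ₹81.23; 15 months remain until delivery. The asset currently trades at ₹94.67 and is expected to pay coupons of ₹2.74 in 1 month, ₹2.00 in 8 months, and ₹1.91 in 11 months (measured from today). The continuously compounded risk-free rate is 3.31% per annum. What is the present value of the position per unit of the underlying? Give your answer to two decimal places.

-₹10.19

PV(remaining coupons) I = 2.74·e^(−0.0331·1/12) + 2.00·e^(−0.0331·8/12) + 1.91·e^(−0.0331·11/12) = 6.5417
Current forward F = (S − I)·e^(rT) = (94.67 − 6.5417)·e^(0.0331·15/12) = 88.1283 × 1.042243 = 91.8511
Value (long) = (F − K)·e^(−rT) = (91.8511 − 81.23) × 0.959469 = 10.1906
Short position value = −(long value) = -₹10.19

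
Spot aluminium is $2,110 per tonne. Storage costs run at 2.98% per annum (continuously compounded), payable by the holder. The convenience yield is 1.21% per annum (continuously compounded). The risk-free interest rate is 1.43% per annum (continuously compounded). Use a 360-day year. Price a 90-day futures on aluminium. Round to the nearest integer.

$2,127 per tonne

Net carry = r + u − y = 0.0143 + 0.0298 − 0.0121 = 0.0320
F = S·e^((r+u−y)T) = 2110 · e^(0.0320 × 90/360) = 2110 · e^0.008000
= 2110 × 1.008032 = $2,127 per tonne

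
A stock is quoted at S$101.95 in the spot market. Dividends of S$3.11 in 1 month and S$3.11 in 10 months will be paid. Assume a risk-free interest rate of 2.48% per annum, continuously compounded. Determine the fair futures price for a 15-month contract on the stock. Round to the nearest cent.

S$98.82

PV(dividends) I = 3.11·e^(−0.0248·1/12) + 3.11·e^(−0.0248·10/12)
I = 3.1036 + 3.0464 = 6.1500
F = (S − I)·e^(rT) = (101.95 − 6.1500) · e^(0.0248·15/12)
= 95.8000 · e^0.031000 = 95.8000 × 1.031486 = S$98.82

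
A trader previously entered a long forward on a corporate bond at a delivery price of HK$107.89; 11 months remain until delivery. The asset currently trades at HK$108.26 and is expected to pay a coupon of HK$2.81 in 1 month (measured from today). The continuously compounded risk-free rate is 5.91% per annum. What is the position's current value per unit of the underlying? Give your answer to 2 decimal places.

HK$3.26

PV(remaining coupons) I = 2.81·e^(−0.0591·1/12) = 2.7962
Current forward F = (S − I)·e^(rT) = (108.26 − 2.7962)·e^(0.0591·11/12) = 105.4638 × 1.055669 = 111.3349
Value (long) = (F − K)·e^(−rT) = (111.3349 − 107.89) × 0.947266 = 3.2632
Value = HK$3.26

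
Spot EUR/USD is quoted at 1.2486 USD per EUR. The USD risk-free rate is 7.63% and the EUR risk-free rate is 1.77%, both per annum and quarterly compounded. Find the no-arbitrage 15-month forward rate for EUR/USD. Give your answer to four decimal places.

1.3424

By covered interest parity, F = S · (1+r_USD/4)^(4T) / (1+r_EUR/4)^(4T)
= 1.2486 × 1.099084 / 1.022322 = 1.2486 × 1.075086
F = 1.3424 USD per EUR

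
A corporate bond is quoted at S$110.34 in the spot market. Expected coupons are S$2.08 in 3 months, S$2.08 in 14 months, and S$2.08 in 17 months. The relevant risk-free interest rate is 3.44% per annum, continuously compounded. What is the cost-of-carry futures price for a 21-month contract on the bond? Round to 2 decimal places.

PV(coupons) I = 2.08·e^(−0.0344·3/12) + 2.08·e^(−0.0344·14/12) + 2.08·e^(−0.0344·17/12)
I = 2.0622 + 1.9982 + 1.9811 = 6.0415
F = (S − I)·e^(rT) = (110.34 − 6.0415) · e^(0.0344·21/12)
= 104.2985 · e^0.060200 = 104.2985 × 1.062049 = S$110.77

S$110.77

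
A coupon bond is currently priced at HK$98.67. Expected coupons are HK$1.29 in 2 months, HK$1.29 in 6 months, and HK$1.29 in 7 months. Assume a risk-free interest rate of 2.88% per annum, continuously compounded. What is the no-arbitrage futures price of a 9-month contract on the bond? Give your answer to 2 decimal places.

HK$96.92

PV(coupons) I = 1.29·e^(−0.0288·2/12) + 1.29·e^(−0.0288·6/12) + 1.29·e^(−0.0288·7/12)
I = 1.2838 + 1.2716 + 1.2685 = 3.8239
F = (S − I)·e^(rT) = (98.67 − 3.8239) · e^(0.0288·9/12)
= 94.8461 · e^0.021600 = 94.8461 × 1.021835 = HK$96.92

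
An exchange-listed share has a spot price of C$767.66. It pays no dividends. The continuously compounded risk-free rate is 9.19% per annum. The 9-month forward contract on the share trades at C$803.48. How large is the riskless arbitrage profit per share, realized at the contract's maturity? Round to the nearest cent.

Fair forward: F* = S·e^(carry·T), with carry = r = 0.0919
F* = 767.66 · e^(0.0919 × 9/12) = 767.66 · e^0.068925 = 767.66 × 1.071356 = C$822.4371
Market C$803.48 < fair C$822.4371: forward underpriced → reverse cash-and-carry (short spot, go long the forward).
At maturity, profit = |F_mkt − F*| = |803.48 − 822.4371| = C$18.96 per share

C$18.96 per share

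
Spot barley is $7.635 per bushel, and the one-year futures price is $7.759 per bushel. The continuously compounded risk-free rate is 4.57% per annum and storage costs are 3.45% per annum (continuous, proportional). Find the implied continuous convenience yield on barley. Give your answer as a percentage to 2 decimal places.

F = S·e^((r+u−y)T) ⇒ (r+u−y) = ln(F/S)/T
ln(7.759/7.635) = 0.016111; /T ⇒ 0.016111
y = r + u − ln(F/S)/T = 0.0457 + 0.0345 − 0.016111 = 0.064089
y = 6.41%

6.41%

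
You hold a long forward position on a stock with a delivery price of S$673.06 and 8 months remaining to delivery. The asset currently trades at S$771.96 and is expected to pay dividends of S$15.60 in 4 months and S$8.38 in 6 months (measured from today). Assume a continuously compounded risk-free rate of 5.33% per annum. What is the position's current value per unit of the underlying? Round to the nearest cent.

S$98.91

PV(remaining dividends) I = 15.60·e^(−0.0533·4/12) + 8.38·e^(−0.0533·6/12) = 23.4849
Current forward F = (S − I)·e^(rT) = (771.96 − 23.4849)·e^(0.0533·8/12) = 748.4751 × 1.036172 = 775.5489
Value (long) = (F − K)·e^(−rT) = (775.5489 − 673.06) × 0.965091 = 98.9111
Value = S$98.91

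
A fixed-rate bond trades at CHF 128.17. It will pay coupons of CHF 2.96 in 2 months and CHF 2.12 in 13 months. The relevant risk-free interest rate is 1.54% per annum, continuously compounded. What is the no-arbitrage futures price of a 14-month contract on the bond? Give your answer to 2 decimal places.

PV(coupons) I = 2.96·e^(−0.0154·2/12) + 2.12·e^(−0.0154·13/12)
I = 2.9524 + 2.0849 = 5.0373
F = (S − I)·e^(rT) = (128.17 − 5.0373) · e^(0.0154·14/12)
= 123.1327 · e^0.017967 = 123.1327 × 1.018129 = CHF 125.36

CHF 125.36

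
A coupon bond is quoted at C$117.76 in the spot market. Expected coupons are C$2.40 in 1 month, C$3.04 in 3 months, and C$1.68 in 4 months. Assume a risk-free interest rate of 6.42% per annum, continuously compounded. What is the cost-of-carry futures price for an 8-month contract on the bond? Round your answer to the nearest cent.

C$115.58

PV(coupons) I = 2.40·e^(−0.0642·1/12) + 3.04·e^(−0.0642·3/12) + 1.68·e^(−0.0642·4/12)
I = 2.3872 + 2.9916 + 1.6444 = 7.0232
F = (S − I)·e^(rT) = (117.76 − 7.0232) · e^(0.0642·8/12)
= 110.7368 · e^0.042800 = 110.7368 × 1.043729 = C$115.58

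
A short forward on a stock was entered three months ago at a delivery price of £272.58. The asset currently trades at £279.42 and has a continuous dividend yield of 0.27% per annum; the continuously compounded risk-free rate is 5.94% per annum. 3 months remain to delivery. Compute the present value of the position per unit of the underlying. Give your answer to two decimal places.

-£10.67

Current fair forward for the remaining 3 months: F = S·e^((r − q)·T), (r − q) = 0.0594 − 0.0027 = 0.0567
F = 279.42 · e^(0.0567 × 3/12) = 279.42 × 1.014276 = 283.4090
Value of long forward = (F − K)·e^(−rT) = (283.4090 − 272.58) · e^(−0.0594·3/12)
= 10.8290 × 0.985260 = 10.67
Short position value = −(long value) = -£10.67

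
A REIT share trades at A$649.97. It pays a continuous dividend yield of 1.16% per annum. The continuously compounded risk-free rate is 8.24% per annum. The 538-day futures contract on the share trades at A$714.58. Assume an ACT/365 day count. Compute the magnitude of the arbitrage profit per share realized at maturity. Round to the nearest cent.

Fair futures: F* = S·e^(carry·T), with carry = (r − q) = 0.0824 − 0.0116 = 0.0708
F* = 649.97 · e^(0.0708 × 538/365) = 649.97 · e^0.104357 = 649.97 × 1.109997 = A$721.4648
Market A$714.58 < fair A$721.4648: forward underpriced → reverse cash-and-carry (short spot, go long the forward).
At maturity, profit = |F_mkt − F*| = |714.58 − 721.4648| = A$6.88 per share

A$6.88 per share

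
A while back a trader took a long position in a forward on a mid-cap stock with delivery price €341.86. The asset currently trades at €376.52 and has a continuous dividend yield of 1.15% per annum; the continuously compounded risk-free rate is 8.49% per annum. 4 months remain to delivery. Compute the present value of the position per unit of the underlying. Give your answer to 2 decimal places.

€42.76

Current fair forward for the remaining 4 months: F = S·e^((r − q)·T), (r − q) = 0.0849 − 0.0115 = 0.0734
F = 376.52 · e^(0.0734 × 4/12) = 376.52 × 1.024768 = 385.8456
Value of long forward = (F − K)·e^(−rT) = (385.8456 − 341.86) · e^(−0.0849·4/12)
= 43.9856 × 0.972097 = 42.76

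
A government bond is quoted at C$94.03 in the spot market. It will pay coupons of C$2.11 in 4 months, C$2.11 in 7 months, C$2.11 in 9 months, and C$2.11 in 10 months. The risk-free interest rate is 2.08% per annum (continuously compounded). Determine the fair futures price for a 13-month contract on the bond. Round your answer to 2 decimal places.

PV(coupons) I = 2.11·e^(−0.0208·4/12) + 2.11·e^(−0.0208·7/12) + 2.11·e^(−0.0208·9/12) + 2.11·e^(−0.0208·10/12)
I = 2.0954 + 2.0846 + 2.0773 + 2.0737 = 8.3310
F = (S − I)·e^(rT) = (94.03 − 8.3310) · e^(0.0208·13/12)
= 85.6990 · e^0.022533 = 85.6990 × 1.022789 = C$87.65

C$87.65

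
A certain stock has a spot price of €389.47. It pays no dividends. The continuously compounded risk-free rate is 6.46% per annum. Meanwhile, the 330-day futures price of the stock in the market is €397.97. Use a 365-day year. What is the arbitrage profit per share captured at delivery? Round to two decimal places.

Fair futures: F* = S·e^(carry·T), with carry = r = 0.0646
F* = 389.47 · e^(0.0646 × 330/365) = 389.47 · e^0.058405 = 389.47 × 1.060144 = €412.8943
Market €397.97 < fair €412.8943: forward underpriced → reverse cash-and-carry (short spot, go long the forward).
At maturity, profit = |F_mkt − F*| = |397.97 − 412.8943| = €14.92 per share

€14.92 per share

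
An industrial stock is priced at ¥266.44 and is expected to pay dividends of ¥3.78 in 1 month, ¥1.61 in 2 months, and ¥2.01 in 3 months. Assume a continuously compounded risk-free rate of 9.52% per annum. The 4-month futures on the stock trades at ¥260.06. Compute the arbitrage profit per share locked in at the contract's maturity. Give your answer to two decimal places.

¥7.44 per share

PV(dividends) I = 3.78·e^(−0.0952·1/12) + 1.61·e^(−0.0952·2/12) + 2.01·e^(−0.0952·3/12) = 7.2975
Fair futures F* = (S − I)·e^(rT) = (266.44 − 7.2975)·e^0.031733 = 259.1425 × 1.032242 = 267.4978
Market ¥260.06 < fair 267.4978: forward underpriced → reverse cash-and-carry (short the stock, invest proceeds at r, pay the dividends, go long the forward).
Profit at T = |F_mkt − F*| = |260.06 − 267.4978| = ¥7.44 per share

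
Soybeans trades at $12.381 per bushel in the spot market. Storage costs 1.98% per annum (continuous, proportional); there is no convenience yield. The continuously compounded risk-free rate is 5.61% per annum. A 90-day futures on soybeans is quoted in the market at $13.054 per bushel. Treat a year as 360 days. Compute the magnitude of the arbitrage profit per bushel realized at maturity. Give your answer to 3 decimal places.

$0.436 per bushel

Fair futures: F* = S·e^(carry·T), with carry = (r + u) = 0.0561 + 0.0198 = 0.0759
F* = 12.381 · e^(0.0759 × 90/360) = 12.381 · e^0.018975 = 12.381 × 1.019156 = $12.6182
Market $13.054 > fair $12.6182: forward overpriced → cash-and-carry (buy spot, short the forward).
At maturity, profit = |F_mkt − F*| = |13.054 − 12.6182| = $0.436 per bushel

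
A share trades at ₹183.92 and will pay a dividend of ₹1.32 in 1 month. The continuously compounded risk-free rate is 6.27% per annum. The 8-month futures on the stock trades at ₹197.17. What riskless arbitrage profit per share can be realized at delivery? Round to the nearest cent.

PV(dividends) I = 1.32·e^(−0.0627·1/12) = 1.3131
Fair futures F* = (S − I)·e^(rT) = (183.92 − 1.3131)·e^0.041800 = 182.6069 × 1.042686 = 190.4017
Market ₹197.17 > fair 190.4017: forward overpriced → cash-and-carry (borrow at r, buy the stock and collect the dividends, short the forward).
Profit at T = |F_mkt − F*| = |197.17 − 190.4017| = ₹6.77 per share

₹6.77 per share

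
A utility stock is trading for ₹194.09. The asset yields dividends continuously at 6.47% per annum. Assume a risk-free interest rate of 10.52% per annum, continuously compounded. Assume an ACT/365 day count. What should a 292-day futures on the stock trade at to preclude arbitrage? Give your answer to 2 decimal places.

₹200.48

F = S·e^((r − q)T) = 194.09 · e^((0.1052 − 0.0647) × 292/365)
= 194.09 · e^0.032400 = 194.09 × 1.032931
F = ₹200.48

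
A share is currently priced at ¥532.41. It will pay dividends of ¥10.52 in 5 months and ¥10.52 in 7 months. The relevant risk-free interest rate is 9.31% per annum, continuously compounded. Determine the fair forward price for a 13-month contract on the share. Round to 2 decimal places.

PV(dividends) I = 10.52·e^(−0.0931·5/12) + 10.52·e^(−0.0931·7/12)
I = 10.1197 + 9.9639 = 20.0836
F = (S − I)·e^(rT) = (532.41 − 20.0836) · e^(0.0931·13/12)
= 512.3264 · e^0.100858 = 512.3264 × 1.106120 = ¥566.69

¥566.69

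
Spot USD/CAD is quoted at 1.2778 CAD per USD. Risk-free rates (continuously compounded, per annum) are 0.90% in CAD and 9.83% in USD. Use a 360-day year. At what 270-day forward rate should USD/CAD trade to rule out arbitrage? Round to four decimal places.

1.1950

F = S·e^((r_CAD − r_USD)T) = 1.2778 · e^((0.0090 − 0.0983) × 270/360)
= 1.2778 · e^-0.066975 = 1.2778 × 0.935219
F = 1.1950 CAD per USD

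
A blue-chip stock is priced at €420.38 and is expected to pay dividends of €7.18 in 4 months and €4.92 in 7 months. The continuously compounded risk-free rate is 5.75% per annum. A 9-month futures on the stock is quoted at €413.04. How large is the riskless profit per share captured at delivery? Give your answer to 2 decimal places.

PV(dividends) I = 7.18·e^(−0.0575·4/12) + 4.92·e^(−0.0575·7/12) = 11.8014
Fair futures F* = (S − I)·e^(rT) = (420.38 − 11.8014)·e^0.043125 = 408.5786 × 1.044068 = 426.5838
Market €413.04 < fair 426.5838: forward underpriced → reverse cash-and-carry (short the stock, invest proceeds at r, pay the dividends, go long the forward).
Profit at T = |F_mkt − F*| = |413.04 − 426.5838| = €13.54 per share

€13.54 per share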